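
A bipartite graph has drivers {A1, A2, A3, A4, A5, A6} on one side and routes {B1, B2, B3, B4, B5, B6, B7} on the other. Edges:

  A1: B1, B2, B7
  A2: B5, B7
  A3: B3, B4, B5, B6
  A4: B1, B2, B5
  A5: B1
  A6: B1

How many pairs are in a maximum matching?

Unit-capacity flow: source→left, listed edges, right→sink; max matching = max flow.
Augmenting path A1→B1 (+1); matched 1.
Augmenting path A2→B5 (+1); matched 2.
Augmenting path A3→B3 (+1); matched 3.
Augmenting path A4→B2 (+1); matched 4.
Augmenting path A5→B1→A1→B7 (+1); matched 5.
No augmenting path remains; maximum matching = 5.
König certificate: {A1, A2, A3, A4, B1} is a vertex cover of size 5 (every listed pair touches it), so no matching can be larger.

5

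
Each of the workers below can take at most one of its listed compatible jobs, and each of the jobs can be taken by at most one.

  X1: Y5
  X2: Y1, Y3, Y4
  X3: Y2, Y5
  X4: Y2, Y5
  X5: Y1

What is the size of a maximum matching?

Unit-capacity flow: source→left, listed edges, right→sink; max matching = max flow.
Augmenting path X1→Y5 (+1); matched 1.
Augmenting path X2→Y1 (+1); matched 2.
Augmenting path X3→Y2 (+1); matched 3.
Augmenting path X5→Y1→X2→Y3 (+1); matched 4.
No augmenting path remains; maximum matching = 4.
König certificate: {X2, X5, Y2, Y5} is a vertex cover of size 4 (every listed pair touches it), so no matching can be larger.

4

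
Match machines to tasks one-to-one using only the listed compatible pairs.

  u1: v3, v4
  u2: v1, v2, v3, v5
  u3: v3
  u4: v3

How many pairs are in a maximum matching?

Unit-capacity flow: source→left, listed edges, right→sink; max matching = max flow.
Augmenting path u1→v3 (+1); matched 1.
Augmenting path u2→v1 (+1); matched 2.
Augmenting path u3→v3→u1→v4 (+1); matched 3.
No augmenting path remains; maximum matching = 3.
König certificate: {u1, u2, v3} is a vertex cover of size 3 (every listed pair touches it), so no matching can be larger.

3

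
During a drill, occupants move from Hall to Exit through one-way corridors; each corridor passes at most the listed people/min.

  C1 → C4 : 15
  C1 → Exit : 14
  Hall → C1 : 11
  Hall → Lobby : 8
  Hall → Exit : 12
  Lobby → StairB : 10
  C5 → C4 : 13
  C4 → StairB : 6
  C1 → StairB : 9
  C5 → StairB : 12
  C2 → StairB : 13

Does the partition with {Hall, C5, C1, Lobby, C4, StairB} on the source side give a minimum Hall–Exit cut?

Given cut capacity: 12 + 14 = 26.
Augment Hall→Exit: bottleneck 12, flow now 12.
Augment Hall→C1→Exit: bottleneck 11, flow now 23.
No augmenting path remains; maximum flow = 23.
In the residual graph, reachable from Hall: {Hall, Lobby, StairB}.
Min-cut edges: Hall→C1 (11), Hall→Exit (12); capacity 11 + 12 = 23.
Cut capacity 26 exceeds the max flow 23, so it is not minimum.

No — its capacity is 26, but the minimum cut has capacity 23.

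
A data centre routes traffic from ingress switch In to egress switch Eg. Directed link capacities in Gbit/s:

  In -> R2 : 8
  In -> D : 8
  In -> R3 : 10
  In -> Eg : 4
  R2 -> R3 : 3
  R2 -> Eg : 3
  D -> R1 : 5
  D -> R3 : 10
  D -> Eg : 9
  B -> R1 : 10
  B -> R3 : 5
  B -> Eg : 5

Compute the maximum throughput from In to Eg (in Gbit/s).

Augment In→Eg: bottleneck 4, flow now 4.
Augment In→R2→Eg: bottleneck 3, flow now 7.
Augment In→D→Eg: bottleneck 8, flow now 15.
No augmenting path remains; maximum flow = 15.
In the residual graph, reachable from In: {In, R2, R3}.
Min-cut edges: In→D (8), In→Eg (4), R2→Eg (3); capacity 8 + 4 + 3 = 15.
This cut is saturated, so no flow can exceed 15.

15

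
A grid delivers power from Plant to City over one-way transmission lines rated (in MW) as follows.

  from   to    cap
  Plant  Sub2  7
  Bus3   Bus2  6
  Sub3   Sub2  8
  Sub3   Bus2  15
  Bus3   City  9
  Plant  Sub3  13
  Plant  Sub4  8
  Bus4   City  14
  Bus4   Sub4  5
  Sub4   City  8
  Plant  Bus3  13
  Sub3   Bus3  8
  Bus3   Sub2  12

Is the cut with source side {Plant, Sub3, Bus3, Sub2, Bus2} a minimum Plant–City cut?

Yes — it is a minimum cut (capacity 17).

Given cut capacity: 8 + 9 = 17.
Augment Plant→Bus3→City: bottleneck 9, flow now 9.
Augment Plant→Sub4→City: bottleneck 8, flow now 17.
No augmenting path remains; maximum flow = 17.
Cut capacity 17 equals the max flow, so it is a minimum cut.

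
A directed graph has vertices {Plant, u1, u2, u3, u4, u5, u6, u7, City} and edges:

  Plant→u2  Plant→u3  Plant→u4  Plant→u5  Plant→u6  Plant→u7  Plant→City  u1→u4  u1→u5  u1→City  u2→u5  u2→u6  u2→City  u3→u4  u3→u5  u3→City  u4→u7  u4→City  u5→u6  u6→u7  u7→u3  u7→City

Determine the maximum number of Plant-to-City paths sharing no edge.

Assign every edge capacity 1; by Menger, the answer equals the max flow.
Path Plant→City (+1); total 1.
Path Plant→u2→City (+1); total 2.
Path Plant→u3→City (+1); total 3.
Path Plant→u4→City (+1); total 4.
Path Plant→u7→City (+1); total 5.
No residual Plant→City path; max flow = 5.
Certifying cut of size 5: {Plant→City, Plant→u2, u3→City, u4→City, u7→City}.

5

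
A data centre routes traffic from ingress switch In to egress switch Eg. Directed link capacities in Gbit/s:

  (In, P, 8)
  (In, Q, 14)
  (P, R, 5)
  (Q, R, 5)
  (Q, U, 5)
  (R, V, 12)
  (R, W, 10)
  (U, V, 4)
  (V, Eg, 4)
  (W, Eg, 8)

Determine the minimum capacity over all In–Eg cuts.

Augment In→P→R→V→Eg: bottleneck 4, flow now 4.
Augment In→P→R→W→Eg: bottleneck 1, flow now 5.
Augment In→Q→R→W→Eg: bottleneck 5, flow now 10.
Augment In→Q→U→V→R→W→Eg: bottleneck 2, flow now 12. (uses reverse residual edge)
No augmenting path remains; maximum flow = 12.
By max-flow min-cut, the minimum cut capacity equals the max flow.
In the residual graph, reachable from In: {In, P, Q, R, U, V, W}.
Min-cut edges: V→Eg (4), W→Eg (8); capacity 4 + 8 = 12.

12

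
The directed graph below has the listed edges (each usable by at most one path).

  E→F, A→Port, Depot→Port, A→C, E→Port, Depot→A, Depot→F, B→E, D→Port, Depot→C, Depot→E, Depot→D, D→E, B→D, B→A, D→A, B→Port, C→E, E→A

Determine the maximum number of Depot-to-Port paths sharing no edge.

4

Assign every edge capacity 1; by Menger, the answer equals the max flow.
Path Depot→Port (+1); total 1.
Path Depot→A→Port (+1); total 2.
Path Depot→D→Port (+1); total 3.
Path Depot→E→Port (+1); total 4.
No residual Depot→Port path; max flow = 4.
Certifying cut of size 4: {A→Port, Depot→D, Depot→Port, E→Port}.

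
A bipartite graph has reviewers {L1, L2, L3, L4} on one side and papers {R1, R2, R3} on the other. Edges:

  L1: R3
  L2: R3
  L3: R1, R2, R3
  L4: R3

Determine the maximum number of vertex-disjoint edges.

Unit-capacity flow: source→left, listed edges, right→sink; max matching = max flow.
Augmenting path L1→R3 (+1); matched 1.
Augmenting path L3→R1 (+1); matched 2.
No augmenting path remains; maximum matching = 2.
König certificate: {L3, R3} is a vertex cover of size 2 (every listed pair touches it), so no matching can be larger.

2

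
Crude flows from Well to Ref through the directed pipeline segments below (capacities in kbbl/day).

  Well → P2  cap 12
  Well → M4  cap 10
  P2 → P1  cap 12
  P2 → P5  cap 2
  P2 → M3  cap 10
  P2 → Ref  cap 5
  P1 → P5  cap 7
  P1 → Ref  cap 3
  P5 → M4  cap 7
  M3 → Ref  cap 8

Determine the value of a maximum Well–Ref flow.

Augment Well→P2→Ref: bottleneck 5, flow now 5.
Augment Well→P2→P1→Ref: bottleneck 3, flow now 8.
Augment Well→P2→M3→Ref: bottleneck 4, flow now 12.
No augmenting path remains; maximum flow = 12.
In the residual graph, reachable from Well: {Well, M4}.
Min-cut edges: Well→P2 (12); capacity 12 = 12.
This cut is saturated, so no flow can exceed 12.

12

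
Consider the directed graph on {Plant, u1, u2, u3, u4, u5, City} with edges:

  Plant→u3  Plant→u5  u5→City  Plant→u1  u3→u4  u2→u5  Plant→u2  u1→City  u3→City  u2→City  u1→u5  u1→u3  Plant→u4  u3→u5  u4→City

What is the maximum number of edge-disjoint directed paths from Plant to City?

Assign every edge capacity 1; by Menger, the answer equals the max flow.
Path Plant→u1→City (+1); total 1.
Path Plant→u2→City (+1); total 2.
Path Plant→u3→City (+1); total 3.
Path Plant→u4→City (+1); total 4.
Path Plant→u5→City (+1); total 5.
No residual Plant→City path; max flow = 5.
Certifying cut of size 5: {Plant→u1, Plant→u2, Plant→u3, Plant→u4, Plant→u5}.

5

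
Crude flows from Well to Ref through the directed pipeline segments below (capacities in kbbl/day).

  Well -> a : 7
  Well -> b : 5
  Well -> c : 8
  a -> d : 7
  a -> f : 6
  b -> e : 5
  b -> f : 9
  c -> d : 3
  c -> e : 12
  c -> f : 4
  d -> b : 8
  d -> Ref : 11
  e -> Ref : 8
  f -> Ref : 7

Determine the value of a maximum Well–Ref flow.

Augment Well→a→d→Ref: bottleneck 7, flow now 7.
Augment Well→b→e→Ref: bottleneck 5, flow now 12.
Augment Well→c→d→Ref: bottleneck 3, flow now 15.
Augment Well→c→e→Ref: bottleneck 3, flow now 18.
Augment Well→c→f→Ref: bottleneck 2, flow now 20.
No augmenting path remains; maximum flow = 20.
In the residual graph, reachable from Well: {Well}.
Min-cut edges: Well→a (7), Well→b (5), Well→c (8); capacity 7 + 5 + 8 = 20.
This cut is saturated, so no flow can exceed 20.

20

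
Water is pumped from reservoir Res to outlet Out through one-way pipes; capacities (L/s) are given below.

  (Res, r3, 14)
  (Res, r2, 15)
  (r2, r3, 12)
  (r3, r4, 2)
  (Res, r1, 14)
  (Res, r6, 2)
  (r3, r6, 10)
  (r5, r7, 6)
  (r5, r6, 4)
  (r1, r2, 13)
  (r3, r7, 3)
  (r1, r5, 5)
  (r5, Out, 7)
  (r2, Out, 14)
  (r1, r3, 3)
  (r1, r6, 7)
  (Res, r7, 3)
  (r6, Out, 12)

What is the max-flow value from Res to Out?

Augment Res→r2→Out: bottleneck 14, flow now 14.
Augment Res→r6→Out: bottleneck 2, flow now 16.
Augment Res→r1→r5→Out: bottleneck 5, flow now 21.
Augment Res→r1→r6→Out: bottleneck 7, flow now 28.
Augment Res→r3→r6→Out: bottleneck 3, flow now 31.
No augmenting path remains; maximum flow = 31.
In the residual graph, reachable from Res: {Res, r1, r2, r3, r4, r6, r7}.
Min-cut edges: r1→r5 (5), r2→Out (14), r6→Out (12); capacity 5 + 14 + 12 = 31.
This cut is saturated, so no flow can exceed 31.

31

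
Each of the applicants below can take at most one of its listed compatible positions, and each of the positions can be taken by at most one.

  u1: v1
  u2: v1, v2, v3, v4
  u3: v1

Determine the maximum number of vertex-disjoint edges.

2

Unit-capacity flow: source→left, listed edges, right→sink; max matching = max flow.
Augmenting path u1→v1 (+1); matched 1.
Augmenting path u2→v2 (+1); matched 2.
No augmenting path remains; maximum matching = 2.
König certificate: {u2, v1} is a vertex cover of size 2 (every listed pair touches it), so no matching can be larger.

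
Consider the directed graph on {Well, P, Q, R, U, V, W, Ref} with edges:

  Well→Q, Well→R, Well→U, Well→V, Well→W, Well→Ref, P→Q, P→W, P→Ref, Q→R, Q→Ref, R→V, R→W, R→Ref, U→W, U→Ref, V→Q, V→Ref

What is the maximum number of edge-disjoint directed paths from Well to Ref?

Assign every edge capacity 1; by Menger, the answer equals the max flow.
Path Well→Ref (+1); total 1.
Path Well→Q→Ref (+1); total 2.
Path Well→R→Ref (+1); total 3.
Path Well→U→Ref (+1); total 4.
Path Well→V→Ref (+1); total 5.
No residual Well→Ref path; max flow = 5.
Certifying cut of size 5: {Well→Q, Well→R, Well→Ref, Well→U, Well→V}.

5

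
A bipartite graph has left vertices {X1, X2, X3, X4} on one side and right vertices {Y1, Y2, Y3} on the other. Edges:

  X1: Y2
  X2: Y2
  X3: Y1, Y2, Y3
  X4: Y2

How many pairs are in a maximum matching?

Unit-capacity flow: source→left, listed edges, right→sink; max matching = max flow.
Augmenting path X1→Y2 (+1); matched 1.
Augmenting path X3→Y1 (+1); matched 2.
No augmenting path remains; maximum matching = 2.
König certificate: {X3, Y2} is a vertex cover of size 2 (every listed pair touches it), so no matching can be larger.

2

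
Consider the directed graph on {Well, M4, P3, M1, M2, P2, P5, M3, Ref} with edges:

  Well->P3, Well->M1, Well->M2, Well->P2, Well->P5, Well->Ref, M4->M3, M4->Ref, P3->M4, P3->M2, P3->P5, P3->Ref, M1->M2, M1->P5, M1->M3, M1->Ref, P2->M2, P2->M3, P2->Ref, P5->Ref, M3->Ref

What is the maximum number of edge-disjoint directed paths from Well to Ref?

5

Assign every edge capacity 1; by Menger, the answer equals the max flow.
Path Well→Ref (+1); total 1.
Path Well→P3→Ref (+1); total 2.
Path Well→M1→Ref (+1); total 3.
Path Well→P2→Ref (+1); total 4.
Path Well→P5→Ref (+1); total 5.
No residual Well→Ref path; max flow = 5.
Certifying cut of size 5: {Well→M1, Well→P2, Well→P3, Well→P5, Well→Ref}.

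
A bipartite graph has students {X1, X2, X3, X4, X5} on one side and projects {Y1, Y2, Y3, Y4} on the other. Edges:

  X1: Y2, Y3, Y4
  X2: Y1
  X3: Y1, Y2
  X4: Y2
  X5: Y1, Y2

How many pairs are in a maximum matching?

3

Unit-capacity flow: source→left, listed edges, right→sink; max matching = max flow.
Augmenting path X1→Y2 (+1); matched 1.
Augmenting path X2→Y1 (+1); matched 2.
Augmenting path X3→Y2→X1→Y3 (+1); matched 3.
No augmenting path remains; maximum matching = 3.
König certificate: {X1, Y1, Y2} is a vertex cover of size 3 (every listed pair touches it), so no matching can be larger.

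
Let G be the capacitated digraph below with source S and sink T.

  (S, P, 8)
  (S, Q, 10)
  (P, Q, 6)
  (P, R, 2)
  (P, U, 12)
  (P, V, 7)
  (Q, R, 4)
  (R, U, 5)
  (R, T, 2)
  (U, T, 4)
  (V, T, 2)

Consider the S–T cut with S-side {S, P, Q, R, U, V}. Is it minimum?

Given cut capacity: 2 + 4 + 2 = 8.
Augment S→P→R→T: bottleneck 2, flow now 2.
Augment S→P→U→T: bottleneck 4, flow now 6.
Augment S→P→V→T: bottleneck 2, flow now 8.
No augmenting path remains; maximum flow = 8.
Cut capacity 8 equals the max flow, so it is a minimum cut.

Yes — it is a minimum cut (capacity 8).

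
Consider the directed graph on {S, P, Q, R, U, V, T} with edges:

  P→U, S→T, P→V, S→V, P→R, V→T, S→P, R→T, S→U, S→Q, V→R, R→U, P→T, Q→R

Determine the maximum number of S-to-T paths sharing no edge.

Assign every edge capacity 1; by Menger, the answer equals the max flow.
Path S→T (+1); total 1.
Path S→P→T (+1); total 2.
Path S→V→T (+1); total 3.
Path S→Q→R→T (+1); total 4.
No residual S→T path; max flow = 4.
Certifying cut of size 4: {S→P, S→Q, S→T, S→V}.

4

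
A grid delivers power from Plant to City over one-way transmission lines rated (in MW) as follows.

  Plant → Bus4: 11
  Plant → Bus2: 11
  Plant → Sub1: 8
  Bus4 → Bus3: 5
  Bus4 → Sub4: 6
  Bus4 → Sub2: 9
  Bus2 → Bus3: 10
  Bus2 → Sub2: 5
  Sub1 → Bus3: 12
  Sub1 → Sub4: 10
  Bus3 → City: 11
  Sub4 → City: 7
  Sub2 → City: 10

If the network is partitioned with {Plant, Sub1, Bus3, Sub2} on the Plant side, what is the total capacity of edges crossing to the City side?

53

Edges leaving {Plant, Sub1, Bus3, Sub2}: Plant→Bus4 (11), Plant→Bus2 (11), Sub1→Sub4 (10), Bus3→City (11), Sub2→City (10).
Cut capacity = 11 + 11 + 10 + 11 + 10 = 53.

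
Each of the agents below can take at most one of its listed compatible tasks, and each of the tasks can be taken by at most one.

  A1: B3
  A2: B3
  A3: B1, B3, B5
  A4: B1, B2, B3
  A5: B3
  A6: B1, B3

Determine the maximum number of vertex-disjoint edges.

4

Unit-capacity flow: source→left, listed edges, right→sink; max matching = max flow.
Augmenting path A1→B3 (+1); matched 1.
Augmenting path A3→B1 (+1); matched 2.
Augmenting path A4→B2 (+1); matched 3.
Augmenting path A6→B1→A3→B5 (+1); matched 4.
No augmenting path remains; maximum matching = 4.
König certificate: {A3, A4, A6, B3} is a vertex cover of size 4 (every listed pair touches it), so no matching can be larger.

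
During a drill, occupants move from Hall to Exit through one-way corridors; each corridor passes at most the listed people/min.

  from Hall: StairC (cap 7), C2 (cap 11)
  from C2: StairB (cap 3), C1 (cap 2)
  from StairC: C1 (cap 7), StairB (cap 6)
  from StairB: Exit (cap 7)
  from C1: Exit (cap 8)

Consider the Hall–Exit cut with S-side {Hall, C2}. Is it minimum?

Yes — it is a minimum cut (capacity 12).

Given cut capacity: 7 + 3 + 2 = 12.
Augment Hall→C2→StairB→Exit: bottleneck 3, flow now 3.
Augment Hall→C2→C1→Exit: bottleneck 2, flow now 5.
Augment Hall→StairC→StairB→Exit: bottleneck 4, flow now 9.
Augment Hall→StairC→C1→Exit: bottleneck 3, flow now 12.
No augmenting path remains; maximum flow = 12.
Cut capacity 12 equals the max flow, so it is a minimum cut.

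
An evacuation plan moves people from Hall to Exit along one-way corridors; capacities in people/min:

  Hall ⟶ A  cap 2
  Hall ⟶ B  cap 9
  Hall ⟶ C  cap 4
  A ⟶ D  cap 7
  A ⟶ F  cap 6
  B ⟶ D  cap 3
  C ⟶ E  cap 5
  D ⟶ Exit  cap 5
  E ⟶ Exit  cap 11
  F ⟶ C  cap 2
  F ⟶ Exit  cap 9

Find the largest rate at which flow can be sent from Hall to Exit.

Augment Hall→A→D→Exit: bottleneck 2, flow now 2.
Augment Hall→B→D→Exit: bottleneck 3, flow now 5.
Augment Hall→C→E→Exit: bottleneck 4, flow now 9.
No augmenting path remains; maximum flow = 9.
In the residual graph, reachable from Hall: {Hall, B}.
Min-cut edges: Hall→A (2), Hall→C (4), B→D (3); capacity 2 + 4 + 3 = 9.
This cut is saturated, so no flow can exceed 9.

9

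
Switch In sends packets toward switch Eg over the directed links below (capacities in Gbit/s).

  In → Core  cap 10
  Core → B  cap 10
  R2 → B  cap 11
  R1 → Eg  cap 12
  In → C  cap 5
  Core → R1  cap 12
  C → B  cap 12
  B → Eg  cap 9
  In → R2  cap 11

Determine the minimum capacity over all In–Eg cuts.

19

Augment In→C→B→Eg: bottleneck 5, flow now 5.
Augment In→R2→B→Eg: bottleneck 4, flow now 9.
Augment In→Core→R1→Eg: bottleneck 10, flow now 19.
No augmenting path remains; maximum flow = 19.
By max-flow min-cut, the minimum cut capacity equals the max flow.
In the residual graph, reachable from In: {In, C, R2, B}.
Min-cut edges: In→Core (10), B→Eg (9); capacity 10 + 9 = 19.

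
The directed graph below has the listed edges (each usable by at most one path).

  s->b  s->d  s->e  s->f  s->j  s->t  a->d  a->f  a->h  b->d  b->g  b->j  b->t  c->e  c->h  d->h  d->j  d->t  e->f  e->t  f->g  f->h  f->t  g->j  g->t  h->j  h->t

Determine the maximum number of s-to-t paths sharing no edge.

Assign every edge capacity 1; by Menger, the answer equals the max flow.
Path s→t (+1); total 1.
Path s→b→t (+1); total 2.
Path s→d→t (+1); total 3.
Path s→e→t (+1); total 4.
Path s→f→t (+1); total 5.
No residual s→t path; max flow = 5.
Certifying cut of size 5: {s→b, s→d, s→e, s→f, s→t}.

5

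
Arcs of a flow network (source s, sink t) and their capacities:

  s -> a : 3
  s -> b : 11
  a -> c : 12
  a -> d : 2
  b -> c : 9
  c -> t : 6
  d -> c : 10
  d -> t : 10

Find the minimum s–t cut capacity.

8

Augment s→a→c→t: bottleneck 3, flow now 3.
Augment s→b→c→t: bottleneck 3, flow now 6.
Augment s→b→c→a→d→t: bottleneck 2, flow now 8. (uses reverse residual edge)
No augmenting path remains; maximum flow = 8.
By max-flow min-cut, the minimum cut capacity equals the max flow.
In the residual graph, reachable from s: {s, a, b, c}.
Min-cut edges: a→d (2), c→t (6); capacity 2 + 6 = 8.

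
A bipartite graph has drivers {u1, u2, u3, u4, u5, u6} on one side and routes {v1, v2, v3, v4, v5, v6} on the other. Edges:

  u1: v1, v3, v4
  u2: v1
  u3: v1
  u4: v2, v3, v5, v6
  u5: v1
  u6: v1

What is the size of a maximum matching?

3

Unit-capacity flow: source→left, listed edges, right→sink; max matching = max flow.
Augmenting path u1→v1 (+1); matched 1.
Augmenting path u4→v2 (+1); matched 2.
Augmenting path u2→v1→u1→v3 (+1); matched 3.
No augmenting path remains; maximum matching = 3.
König certificate: {u1, u4, v1} is a vertex cover of size 3 (every listed pair touches it), so no matching can be larger.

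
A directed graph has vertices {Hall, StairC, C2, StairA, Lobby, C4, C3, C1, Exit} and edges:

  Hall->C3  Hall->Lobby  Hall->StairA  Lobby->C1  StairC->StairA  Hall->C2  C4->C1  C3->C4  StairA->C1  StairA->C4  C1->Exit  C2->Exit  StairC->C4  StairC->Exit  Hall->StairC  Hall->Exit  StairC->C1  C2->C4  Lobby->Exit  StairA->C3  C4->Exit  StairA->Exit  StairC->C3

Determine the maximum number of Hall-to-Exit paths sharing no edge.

Assign every edge capacity 1; by Menger, the answer equals the max flow.
Path Hall→Exit (+1); total 1.
Path Hall→StairC→Exit (+1); total 2.
Path Hall→C2→Exit (+1); total 3.
Path Hall→StairA→Exit (+1); total 4.
Path Hall→Lobby→Exit (+1); total 5.
Path Hall→C3→C4→Exit (+1); total 6.
No residual Hall→Exit path; max flow = 6.
Certifying cut of size 6: {Hall→C2, Hall→C3, Hall→Exit, Hall→Lobby, Hall→StairA, Hall→StairC}.

6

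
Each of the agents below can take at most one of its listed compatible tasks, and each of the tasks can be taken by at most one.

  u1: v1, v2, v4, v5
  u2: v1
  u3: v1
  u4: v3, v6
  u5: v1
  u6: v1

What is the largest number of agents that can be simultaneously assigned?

Unit-capacity flow: source→left, listed edges, right→sink; max matching = max flow.
Augmenting path u1→v1 (+1); matched 1.
Augmenting path u4→v3 (+1); matched 2.
Augmenting path u2→v1→u1→v2 (+1); matched 3.
No augmenting path remains; maximum matching = 3.
König certificate: {u1, u4, v1} is a vertex cover of size 3 (every listed pair touches it), so no matching can be larger.

3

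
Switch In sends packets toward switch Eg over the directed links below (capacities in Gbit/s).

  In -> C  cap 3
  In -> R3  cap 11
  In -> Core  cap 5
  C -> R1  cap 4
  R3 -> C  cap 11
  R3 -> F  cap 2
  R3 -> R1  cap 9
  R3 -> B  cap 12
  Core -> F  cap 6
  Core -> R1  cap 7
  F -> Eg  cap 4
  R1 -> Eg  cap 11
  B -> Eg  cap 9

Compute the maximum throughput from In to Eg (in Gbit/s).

19

Augment In→C→R1→Eg: bottleneck 3, flow now 3.
Augment In→R3→F→Eg: bottleneck 2, flow now 5.
Augment In→R3→R1→Eg: bottleneck 8, flow now 13.
Augment In→R3→B→Eg: bottleneck 1, flow now 14.
Augment In→Core→F→Eg: bottleneck 2, flow now 16.
Augment In→Core→F→R3→B→Eg: bottleneck 2, flow now 18. (uses reverse residual edge)
Augment In→Core→R1→R3→B→Eg: bottleneck 1, flow now 19. (uses reverse residual edge)
No augmenting path remains; maximum flow = 19.
In the residual graph, reachable from In: {In}.
Min-cut edges: In→C (3), In→R3 (11), In→Core (5); capacity 3 + 11 + 5 = 19.
This cut is saturated, so no flow can exceed 19.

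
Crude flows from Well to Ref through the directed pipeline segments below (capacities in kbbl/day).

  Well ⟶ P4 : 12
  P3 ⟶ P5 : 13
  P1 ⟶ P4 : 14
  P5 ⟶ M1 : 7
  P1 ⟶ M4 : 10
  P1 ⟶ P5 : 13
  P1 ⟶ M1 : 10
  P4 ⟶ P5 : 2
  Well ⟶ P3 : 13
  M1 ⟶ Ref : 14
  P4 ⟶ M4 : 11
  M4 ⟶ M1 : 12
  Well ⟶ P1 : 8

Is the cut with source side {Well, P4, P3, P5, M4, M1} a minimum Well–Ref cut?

Given cut capacity: 8 + 14 = 22.
Augment Well→P1→M1→Ref: bottleneck 8, flow now 8.
Augment Well→P4→P5→M1→Ref: bottleneck 2, flow now 10.
Augment Well→P4→M4→M1→Ref: bottleneck 4, flow now 14.
No augmenting path remains; maximum flow = 14.
In the residual graph, reachable from Well: {Well, P4, P1, P3, P5, M4, M1}.
Min-cut edges: M1→Ref (14); capacity 14 = 14.
Cut capacity 22 exceeds the max flow 14, so it is not minimum.

No — its capacity is 22, but the minimum cut has capacity 14.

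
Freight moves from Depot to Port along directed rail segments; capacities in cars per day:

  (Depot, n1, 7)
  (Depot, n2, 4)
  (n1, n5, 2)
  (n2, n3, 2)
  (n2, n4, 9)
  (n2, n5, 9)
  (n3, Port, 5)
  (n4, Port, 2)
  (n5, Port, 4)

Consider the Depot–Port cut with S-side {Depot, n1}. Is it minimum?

Given cut capacity: 4 + 2 = 6.
Augment Depot→n1→n5→Port: bottleneck 2, flow now 2.
Augment Depot→n2→n3→Port: bottleneck 2, flow now 4.
Augment Depot→n2→n4→Port: bottleneck 2, flow now 6.
No augmenting path remains; maximum flow = 6.
Cut capacity 6 equals the max flow, so it is a minimum cut.

Yes — it is a minimum cut (capacity 6).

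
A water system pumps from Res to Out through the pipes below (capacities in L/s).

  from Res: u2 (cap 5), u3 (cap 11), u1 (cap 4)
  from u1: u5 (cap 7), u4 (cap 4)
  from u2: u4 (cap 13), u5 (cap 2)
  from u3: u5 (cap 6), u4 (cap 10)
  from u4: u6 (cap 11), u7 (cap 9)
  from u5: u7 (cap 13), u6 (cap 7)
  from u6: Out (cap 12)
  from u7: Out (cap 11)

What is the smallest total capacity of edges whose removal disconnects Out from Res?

20

Augment Res→u1→u4→u6→Out: bottleneck 4, flow now 4.
Augment Res→u2→u4→u6→Out: bottleneck 5, flow now 9.
Augment Res→u3→u4→u6→Out: bottleneck 2, flow now 11.
Augment Res→u3→u4→u7→Out: bottleneck 8, flow now 19.
Augment Res→u3→u5→u6→Out: bottleneck 1, flow now 20.
No augmenting path remains; maximum flow = 20.
By max-flow min-cut, the minimum cut capacity equals the max flow.
In the residual graph, reachable from Res: {Res}.
Min-cut edges: Res→u1 (4), Res→u2 (5), Res→u3 (11); capacity 4 + 5 + 11 = 20.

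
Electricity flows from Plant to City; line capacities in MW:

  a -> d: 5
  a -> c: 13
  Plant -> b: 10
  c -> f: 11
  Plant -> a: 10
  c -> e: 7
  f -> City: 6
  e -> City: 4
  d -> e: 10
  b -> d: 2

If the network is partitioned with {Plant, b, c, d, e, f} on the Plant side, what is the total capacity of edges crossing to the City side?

Edges leaving {Plant, b, c, d, e, f}: Plant→a (10), e→City (4), f→City (6).
Cut capacity = 10 + 4 + 6 = 20.

20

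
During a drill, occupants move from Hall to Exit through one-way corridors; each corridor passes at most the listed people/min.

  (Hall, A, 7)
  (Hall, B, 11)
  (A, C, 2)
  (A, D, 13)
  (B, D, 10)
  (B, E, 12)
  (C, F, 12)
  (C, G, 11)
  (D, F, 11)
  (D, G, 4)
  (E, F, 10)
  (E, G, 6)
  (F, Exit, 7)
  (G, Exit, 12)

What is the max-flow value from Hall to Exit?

18

Augment Hall→A→C→F→Exit: bottleneck 2, flow now 2.
Augment Hall→A→D→F→Exit: bottleneck 5, flow now 7.
Augment Hall→B→D→G→Exit: bottleneck 4, flow now 11.
Augment Hall→B→E→G→Exit: bottleneck 6, flow now 17.
Augment Hall→B→D→F→C→G→Exit: bottleneck 1, flow now 18. (uses reverse residual edge)
No augmenting path remains; maximum flow = 18.
In the residual graph, reachable from Hall: {Hall}.
Min-cut edges: Hall→A (7), Hall→B (11); capacity 7 + 11 = 18.
This cut is saturated, so no flow can exceed 18.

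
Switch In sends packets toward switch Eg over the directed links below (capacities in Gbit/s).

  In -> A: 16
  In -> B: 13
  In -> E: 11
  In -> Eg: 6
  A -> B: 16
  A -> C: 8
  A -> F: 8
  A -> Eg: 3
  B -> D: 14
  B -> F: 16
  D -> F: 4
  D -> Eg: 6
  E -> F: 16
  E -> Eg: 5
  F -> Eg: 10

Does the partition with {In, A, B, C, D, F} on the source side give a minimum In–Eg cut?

No — its capacity is 36, but the minimum cut has capacity 30.

Given cut capacity: 11 + 6 + 3 + 6 + 10 = 36.
Augment In→Eg: bottleneck 6, flow now 6.
Augment In→A→Eg: bottleneck 3, flow now 9.
Augment In→E→Eg: bottleneck 5, flow now 14.
Augment In→A→F→Eg: bottleneck 8, flow now 22.
Augment In→B→D→Eg: bottleneck 6, flow now 28.
Augment In→B→F→Eg: bottleneck 2, flow now 30.
No augmenting path remains; maximum flow = 30.
In the residual graph, reachable from In: {In, A, B, C, D, E, F}.
Min-cut edges: In→Eg (6), A→Eg (3), D→Eg (6), E→Eg (5), F→Eg (10); capacity 6 + 3 + 6 + 5 + 10 = 30.
Cut capacity 36 exceeds the max flow 30, so it is not minimum.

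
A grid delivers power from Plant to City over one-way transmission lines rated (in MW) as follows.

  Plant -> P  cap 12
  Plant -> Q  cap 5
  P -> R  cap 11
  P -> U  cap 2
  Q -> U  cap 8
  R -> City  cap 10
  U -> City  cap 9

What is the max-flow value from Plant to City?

Augment Plant→P→R→City: bottleneck 10, flow now 10.
Augment Plant→P→U→City: bottleneck 2, flow now 12.
Augment Plant→Q→U→City: bottleneck 5, flow now 17.
No augmenting path remains; maximum flow = 17.
In the residual graph, reachable from Plant: {Plant}.
Min-cut edges: Plant→P (12), Plant→Q (5); capacity 12 + 5 = 17.
This cut is saturated, so no flow can exceed 17.

17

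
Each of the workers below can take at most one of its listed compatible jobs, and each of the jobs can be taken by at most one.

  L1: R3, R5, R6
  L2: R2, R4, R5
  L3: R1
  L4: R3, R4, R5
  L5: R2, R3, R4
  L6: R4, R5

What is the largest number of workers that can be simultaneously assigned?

6

Unit-capacity flow: source→left, listed edges, right→sink; max matching = max flow.
Augmenting path L1→R3 (+1); matched 1.
Augmenting path L2→R2 (+1); matched 2.
Augmenting path L3→R1 (+1); matched 3.
Augmenting path L4→R4 (+1); matched 4.
Augmenting path L6→R5 (+1); matched 5.
Augmenting path L5→R3→L1→R6 (+1); matched 6.
No augmenting path remains; maximum matching = 6.
König certificate: {L1, L2, L3, L4, L5, L6} is a vertex cover of size 6 (every listed pair touches it), so no matching can be larger.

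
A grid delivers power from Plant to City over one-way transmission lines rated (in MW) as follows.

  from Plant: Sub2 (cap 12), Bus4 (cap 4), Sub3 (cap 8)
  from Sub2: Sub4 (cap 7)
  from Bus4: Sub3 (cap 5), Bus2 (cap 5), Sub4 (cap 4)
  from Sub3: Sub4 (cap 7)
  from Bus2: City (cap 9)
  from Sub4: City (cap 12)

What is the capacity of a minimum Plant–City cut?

16

Augment Plant→Sub2→Sub4→City: bottleneck 7, flow now 7.
Augment Plant→Bus4→Bus2→City: bottleneck 4, flow now 11.
Augment Plant→Sub3→Sub4→City: bottleneck 5, flow now 16.
No augmenting path remains; maximum flow = 16.
By max-flow min-cut, the minimum cut capacity equals the max flow.
In the residual graph, reachable from Plant: {Plant, Sub2, Sub3, Sub4}.
Min-cut edges: Plant→Bus4 (4), Sub4→City (12); capacity 4 + 12 = 16.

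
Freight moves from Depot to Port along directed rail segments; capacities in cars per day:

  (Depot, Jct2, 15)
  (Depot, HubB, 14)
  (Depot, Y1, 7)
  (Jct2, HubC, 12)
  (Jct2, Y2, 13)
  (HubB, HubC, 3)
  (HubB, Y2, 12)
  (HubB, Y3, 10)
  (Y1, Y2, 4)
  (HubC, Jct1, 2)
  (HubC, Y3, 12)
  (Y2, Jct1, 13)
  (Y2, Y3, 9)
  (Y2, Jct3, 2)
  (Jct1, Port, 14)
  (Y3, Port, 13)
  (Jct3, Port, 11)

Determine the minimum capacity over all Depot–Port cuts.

29

Augment Depot→HubB→Y3→Port: bottleneck 10, flow now 10.
Augment Depot→Jct2→HubC→Jct1→Port: bottleneck 2, flow now 12.
Augment Depot→Jct2→HubC→Y3→Port: bottleneck 3, flow now 15.
Augment Depot→Jct2→Y2→Jct1→Port: bottleneck 10, flow now 25.
Augment Depot→HubB→Y2→Jct1→Port: bottleneck 2, flow now 27.
Augment Depot→HubB→Y2→Jct3→Port: bottleneck 2, flow now 29.
No augmenting path remains; maximum flow = 29.
By max-flow min-cut, the minimum cut capacity equals the max flow.
In the residual graph, reachable from Depot: {Depot, Jct2, HubB, Y1, HubC, Y2, Jct1, Y3}.
Min-cut edges: Y2→Jct3 (2), Jct1→Port (14), Y3→Port (13); capacity 2 + 14 + 13 = 29.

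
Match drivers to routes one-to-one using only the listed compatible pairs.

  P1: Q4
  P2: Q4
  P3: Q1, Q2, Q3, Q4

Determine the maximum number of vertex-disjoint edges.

2

Unit-capacity flow: source→left, listed edges, right→sink; max matching = max flow.
Augmenting path P1→Q4 (+1); matched 1.
Augmenting path P3→Q1 (+1); matched 2.
No augmenting path remains; maximum matching = 2.
König certificate: {P3, Q4} is a vertex cover of size 2 (every listed pair touches it), so no matching can be larger.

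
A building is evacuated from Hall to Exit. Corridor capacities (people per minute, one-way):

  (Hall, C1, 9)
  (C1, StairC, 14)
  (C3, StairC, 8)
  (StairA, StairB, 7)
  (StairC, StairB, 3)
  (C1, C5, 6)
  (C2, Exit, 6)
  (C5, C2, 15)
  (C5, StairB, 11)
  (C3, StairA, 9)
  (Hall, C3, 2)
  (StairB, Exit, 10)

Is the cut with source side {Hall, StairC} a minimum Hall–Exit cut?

No — its capacity is 14, but the minimum cut has capacity 11.

Given cut capacity: 2 + 9 + 3 = 14.
Augment Hall→C3→StairA→StairB→Exit: bottleneck 2, flow now 2.
Augment Hall→C1→C5→C2→Exit: bottleneck 6, flow now 8.
Augment Hall→C1→StairC→StairB→Exit: bottleneck 3, flow now 11.
No augmenting path remains; maximum flow = 11.
In the residual graph, reachable from Hall: {Hall}.
Min-cut edges: Hall→C3 (2), Hall→C1 (9); capacity 2 + 9 = 11.
Cut capacity 14 exceeds the max flow 11, so it is not minimum.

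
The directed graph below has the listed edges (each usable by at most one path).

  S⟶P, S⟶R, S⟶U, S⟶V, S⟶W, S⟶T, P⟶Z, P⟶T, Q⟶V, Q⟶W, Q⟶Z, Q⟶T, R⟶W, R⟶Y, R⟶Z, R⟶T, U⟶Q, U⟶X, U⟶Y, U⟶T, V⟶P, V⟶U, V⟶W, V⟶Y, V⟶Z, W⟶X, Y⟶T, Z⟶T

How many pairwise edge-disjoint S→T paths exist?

5

Assign every edge capacity 1; by Menger, the answer equals the max flow.
Path S→T (+1); total 1.
Path S→P→T (+1); total 2.
Path S→R→T (+1); total 3.
Path S→U→T (+1); total 4.
Path S→V→Y→T (+1); total 5.
No residual S→T path; max flow = 5.
Certifying cut of size 5: {S→P, S→R, S→T, S→U, S→V}.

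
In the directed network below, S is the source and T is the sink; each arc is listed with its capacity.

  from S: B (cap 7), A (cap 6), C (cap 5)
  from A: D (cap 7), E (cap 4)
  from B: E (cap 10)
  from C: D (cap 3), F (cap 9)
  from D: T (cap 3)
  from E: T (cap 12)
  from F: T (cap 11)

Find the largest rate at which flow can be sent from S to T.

18

Augment S→A→D→T: bottleneck 3, flow now 3.
Augment S→A→E→T: bottleneck 3, flow now 6.
Augment S→B→E→T: bottleneck 7, flow now 13.
Augment S→C→F→T: bottleneck 5, flow now 18.
No augmenting path remains; maximum flow = 18.
In the residual graph, reachable from S: {S}.
Min-cut edges: S→A (6), S→B (7), S→C (5); capacity 6 + 7 + 5 = 18.
This cut is saturated, so no flow can exceed 18.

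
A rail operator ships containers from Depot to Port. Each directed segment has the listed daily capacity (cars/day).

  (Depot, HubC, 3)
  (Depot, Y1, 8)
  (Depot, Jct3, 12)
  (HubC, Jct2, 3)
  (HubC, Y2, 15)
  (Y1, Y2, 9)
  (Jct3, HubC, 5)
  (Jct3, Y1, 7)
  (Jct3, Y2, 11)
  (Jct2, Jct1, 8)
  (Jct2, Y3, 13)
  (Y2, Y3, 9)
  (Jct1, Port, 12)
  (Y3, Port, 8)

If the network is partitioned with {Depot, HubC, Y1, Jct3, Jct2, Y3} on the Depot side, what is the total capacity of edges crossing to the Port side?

51

Edges leaving {Depot, HubC, Y1, Jct3, Jct2, Y3}: HubC→Y2 (15), Y1→Y2 (9), Jct3→Y2 (11), Jct2→Jct1 (8), Y3→Port (8).
Cut capacity = 15 + 9 + 11 + 8 + 8 = 51.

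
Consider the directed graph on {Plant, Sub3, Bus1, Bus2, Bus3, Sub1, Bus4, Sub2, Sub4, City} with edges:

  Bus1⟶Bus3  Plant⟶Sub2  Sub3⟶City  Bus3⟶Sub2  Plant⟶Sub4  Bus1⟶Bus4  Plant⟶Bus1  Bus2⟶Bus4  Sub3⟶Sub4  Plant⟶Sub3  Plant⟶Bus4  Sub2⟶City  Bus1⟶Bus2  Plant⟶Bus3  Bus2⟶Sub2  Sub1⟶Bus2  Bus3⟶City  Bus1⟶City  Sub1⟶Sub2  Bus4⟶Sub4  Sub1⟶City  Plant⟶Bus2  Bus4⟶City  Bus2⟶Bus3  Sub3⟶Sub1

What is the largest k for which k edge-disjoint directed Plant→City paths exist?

Assign every edge capacity 1; by Menger, the answer equals the max flow.
Path Plant→Sub3→City (+1); total 1.
Path Plant→Bus1→City (+1); total 2.
Path Plant→Bus3→City (+1); total 3.
Path Plant→Bus4→City (+1); total 4.
Path Plant→Sub2→City (+1); total 5.
No residual Plant→City path; max flow = 5.
Certifying cut of size 5: {Bus3→City, Bus4→City, Plant→Bus1, Plant→Sub3, Sub2→City}.

5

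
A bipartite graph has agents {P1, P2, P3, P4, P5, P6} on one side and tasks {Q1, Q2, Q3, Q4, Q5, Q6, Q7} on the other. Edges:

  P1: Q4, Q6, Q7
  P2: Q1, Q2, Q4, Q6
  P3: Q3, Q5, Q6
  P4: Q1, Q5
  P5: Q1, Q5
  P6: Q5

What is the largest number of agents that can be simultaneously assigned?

Unit-capacity flow: source→left, listed edges, right→sink; max matching = max flow.
Augmenting path P1→Q4 (+1); matched 1.
Augmenting path P2→Q1 (+1); matched 2.
Augmenting path P3→Q3 (+1); matched 3.
Augmenting path P4→Q5 (+1); matched 4.
Augmenting path P5→Q1→P2→Q2 (+1); matched 5.
No augmenting path remains; maximum matching = 5.
König certificate: {P1, P2, P3, Q1, Q5} is a vertex cover of size 5 (every listed pair touches it), so no matching can be larger.

5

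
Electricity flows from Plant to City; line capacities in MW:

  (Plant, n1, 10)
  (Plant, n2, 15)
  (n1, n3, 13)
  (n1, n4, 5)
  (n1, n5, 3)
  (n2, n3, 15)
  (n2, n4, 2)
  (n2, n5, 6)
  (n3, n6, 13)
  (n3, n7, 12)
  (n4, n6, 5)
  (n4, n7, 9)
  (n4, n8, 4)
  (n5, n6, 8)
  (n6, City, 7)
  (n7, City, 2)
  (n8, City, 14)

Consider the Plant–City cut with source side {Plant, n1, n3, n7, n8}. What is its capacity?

Edges leaving {Plant, n1, n3, n7, n8}: Plant→n2 (15), n1→n4 (5), n1→n5 (3), n3→n6 (13), n7→City (2), n8→City (14).
Cut capacity = 15 + 5 + 3 + 13 + 2 + 14 = 52.

52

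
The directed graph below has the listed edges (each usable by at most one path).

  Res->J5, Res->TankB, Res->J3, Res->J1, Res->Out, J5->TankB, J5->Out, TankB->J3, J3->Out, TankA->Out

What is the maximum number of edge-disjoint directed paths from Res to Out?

Assign every edge capacity 1; by Menger, the answer equals the max flow.
Path Res→Out (+1); total 1.
Path Res→J5→Out (+1); total 2.
Path Res→J3→Out (+1); total 3.
No residual Res→Out path; max flow = 3.
Certifying cut of size 3: {J3→Out, Res→J5, Res→Out}.

3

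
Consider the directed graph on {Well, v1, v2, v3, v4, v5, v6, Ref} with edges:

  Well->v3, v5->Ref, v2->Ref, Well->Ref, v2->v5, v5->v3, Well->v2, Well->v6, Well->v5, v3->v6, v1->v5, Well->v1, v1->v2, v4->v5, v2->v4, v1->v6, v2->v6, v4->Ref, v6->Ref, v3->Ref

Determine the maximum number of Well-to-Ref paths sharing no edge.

Assign every edge capacity 1; by Menger, the answer equals the max flow.
Path Well→Ref (+1); total 1.
Path Well→v2→Ref (+1); total 2.
Path Well→v3→Ref (+1); total 3.
Path Well→v5→Ref (+1); total 4.
Path Well→v6→Ref (+1); total 5.
Path Well→v1→v2→v4→Ref (+1); total 6.
No residual Well→Ref path; max flow = 6.
Certifying cut of size 6: {Well→Ref, Well→v1, Well→v2, Well→v3, Well→v5, Well→v6}.

6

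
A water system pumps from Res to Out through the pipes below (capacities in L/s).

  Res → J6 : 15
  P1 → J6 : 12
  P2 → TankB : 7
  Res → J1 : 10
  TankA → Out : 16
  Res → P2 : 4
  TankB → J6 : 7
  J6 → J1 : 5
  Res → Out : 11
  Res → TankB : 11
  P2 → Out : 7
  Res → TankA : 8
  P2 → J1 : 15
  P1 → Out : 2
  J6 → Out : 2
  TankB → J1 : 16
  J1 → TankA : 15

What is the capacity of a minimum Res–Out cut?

33

Augment Res→Out: bottleneck 11, flow now 11.
Augment Res→P2→Out: bottleneck 4, flow now 15.
Augment Res→J6→Out: bottleneck 2, flow now 17.
Augment Res→TankA→Out: bottleneck 8, flow now 25.
Augment Res→J1→TankA→Out: bottleneck 8, flow now 33.
No augmenting path remains; maximum flow = 33.
By max-flow min-cut, the minimum cut capacity equals the max flow.
In the residual graph, reachable from Res: {Res, TankB, J6, J1, TankA}.
Min-cut edges: Res→P2 (4), Res→Out (11), J6→Out (2), TankA→Out (16); capacity 4 + 11 + 2 + 16 = 33.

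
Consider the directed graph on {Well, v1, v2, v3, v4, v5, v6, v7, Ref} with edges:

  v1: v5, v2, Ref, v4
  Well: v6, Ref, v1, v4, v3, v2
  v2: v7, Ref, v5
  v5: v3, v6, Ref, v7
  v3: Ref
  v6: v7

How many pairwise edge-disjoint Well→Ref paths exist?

Assign every edge capacity 1; by Menger, the answer equals the max flow.
Path Well→Ref (+1); total 1.
Path Well→v1→Ref (+1); total 2.
Path Well→v2→Ref (+1); total 3.
Path Well→v3→Ref (+1); total 4.
No residual Well→Ref path; max flow = 4.
Certifying cut of size 4: {Well→Ref, Well→v1, Well→v2, Well→v3}.

4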